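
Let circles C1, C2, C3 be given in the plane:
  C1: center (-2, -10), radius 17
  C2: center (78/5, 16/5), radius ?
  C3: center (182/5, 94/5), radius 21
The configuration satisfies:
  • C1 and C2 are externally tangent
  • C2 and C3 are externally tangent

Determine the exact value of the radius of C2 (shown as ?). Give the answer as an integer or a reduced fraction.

5

1. [ext C1·C2]  r_C2² + 34r_C2 − 195 = 0  ⇒  r_C2 = 5 (r>0 drops 1)
2. [ext C2·C3]  r_C2² + 42r_C2 − 235 = 0  ⇒  r_C2 = 5 (r>0 drops 1)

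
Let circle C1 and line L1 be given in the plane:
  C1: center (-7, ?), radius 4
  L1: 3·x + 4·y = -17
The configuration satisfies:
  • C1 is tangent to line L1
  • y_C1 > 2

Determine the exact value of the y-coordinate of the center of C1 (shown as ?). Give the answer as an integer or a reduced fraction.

1. [C1‖L1]  y_C1² − 2y_C1 − 24 = 0  ⇒  y_C1 = -4 or 6
2. given y_C1 > 2: keep 6

6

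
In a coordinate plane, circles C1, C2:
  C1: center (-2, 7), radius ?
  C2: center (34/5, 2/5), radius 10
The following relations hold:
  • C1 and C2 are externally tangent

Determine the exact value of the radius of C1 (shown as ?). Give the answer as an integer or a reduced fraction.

1. [ext C1·C2]  r_C1² + 20r_C1 − 21 = 0  ⇒  r_C1 = 1 (r>0 drops 1)

1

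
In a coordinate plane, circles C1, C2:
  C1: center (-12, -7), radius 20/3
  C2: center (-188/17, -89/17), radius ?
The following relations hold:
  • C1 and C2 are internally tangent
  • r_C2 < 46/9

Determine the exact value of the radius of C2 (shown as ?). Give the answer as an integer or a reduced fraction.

1. [int C1,C2]  r_C2² − (40/3)r_C2 + 364/9 = 0  ⇒  r_C2 = 14/3 or 26/3
2. given r_C2 < 46/9: keep 14/3

14/3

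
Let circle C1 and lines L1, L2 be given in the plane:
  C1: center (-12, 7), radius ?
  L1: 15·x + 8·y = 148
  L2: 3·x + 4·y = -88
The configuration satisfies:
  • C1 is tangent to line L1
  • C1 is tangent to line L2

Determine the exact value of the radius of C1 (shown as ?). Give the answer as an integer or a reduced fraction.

1. [C1‖L1]  r_C1² − 256 = 0  ⇒  r_C1 = 16 (r>0 drops 1)
2. [C1‖L2]  r_C1² − 256 = 0  ⇒  r_C1 = 16 (r>0 drops 1)

16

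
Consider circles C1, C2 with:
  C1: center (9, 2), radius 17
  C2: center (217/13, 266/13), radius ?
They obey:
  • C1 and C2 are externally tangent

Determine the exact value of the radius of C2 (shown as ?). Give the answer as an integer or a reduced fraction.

1. [ext C1·C2]  r_C2² + 34r_C2 − 111 = 0  ⇒  r_C2 = 3 (r>0 drops 1)

3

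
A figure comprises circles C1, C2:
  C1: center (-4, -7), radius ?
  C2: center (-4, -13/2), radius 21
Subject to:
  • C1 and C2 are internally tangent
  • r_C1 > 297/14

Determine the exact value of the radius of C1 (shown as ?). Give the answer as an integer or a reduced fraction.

1. [int C1,C2]  r_C1² − 42r_C1 + 1763/4 = 0  ⇒  r_C1 = 41/2 or 43/2
2. given r_C1 > 297/14: keep 43/2

43/2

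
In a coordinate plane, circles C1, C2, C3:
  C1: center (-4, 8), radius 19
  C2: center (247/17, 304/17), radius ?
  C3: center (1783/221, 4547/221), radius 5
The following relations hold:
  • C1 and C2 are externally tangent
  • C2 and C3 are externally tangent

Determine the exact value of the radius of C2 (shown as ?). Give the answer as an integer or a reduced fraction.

2

1. [ext C1·C2]  r_C2² + 38r_C2 − 80 = 0  ⇒  r_C2 = 2 (r>0 drops 1)
2. [ext C2·C3]  r_C2² + 10r_C2 − 24 = 0  ⇒  r_C2 = 2 (r>0 drops 1)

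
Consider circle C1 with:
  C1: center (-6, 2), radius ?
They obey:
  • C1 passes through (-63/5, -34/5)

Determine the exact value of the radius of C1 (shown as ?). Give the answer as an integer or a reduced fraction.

11

1. [C1∋P]  r_C1² − 121 = 0  ⇒  r_C1 = 11 (r>0 drops 1)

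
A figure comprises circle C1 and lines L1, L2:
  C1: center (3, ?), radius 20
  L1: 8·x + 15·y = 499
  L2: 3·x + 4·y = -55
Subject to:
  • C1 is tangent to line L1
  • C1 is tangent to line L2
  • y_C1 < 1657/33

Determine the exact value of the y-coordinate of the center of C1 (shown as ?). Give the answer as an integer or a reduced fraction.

1. [C1‖L1]  y_C1² − (190/3)y_C1 + 489 = 0  ⇒  y_C1 = 9 or 163/3
2. [C1‖L2]  y_C1² + 32y_C1 − 369 = 0  ⇒  y_C1 = -41 or 9

9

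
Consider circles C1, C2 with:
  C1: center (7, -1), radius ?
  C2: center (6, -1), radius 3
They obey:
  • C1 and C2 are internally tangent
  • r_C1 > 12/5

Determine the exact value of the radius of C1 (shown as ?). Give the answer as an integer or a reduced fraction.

4

1. [int C1,C2]  r_C1² − 6r_C1 + 8 = 0  ⇒  r_C1 = 2 or 4
2. given r_C1 > 12/5: keep 4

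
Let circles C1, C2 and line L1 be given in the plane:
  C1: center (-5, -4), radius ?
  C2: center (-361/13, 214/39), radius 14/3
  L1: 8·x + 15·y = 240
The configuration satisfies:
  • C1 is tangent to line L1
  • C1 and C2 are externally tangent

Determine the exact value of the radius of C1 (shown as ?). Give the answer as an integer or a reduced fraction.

1. [C1‖L1]  r_C1² − 400 = 0  ⇒  r_C1 = 20 (r>0 drops 1)
2. [ext C1·C2]  r_C1² + (28/3)r_C1 − 1760/3 = 0  ⇒  r_C1 = 20 (r>0 drops 1)

20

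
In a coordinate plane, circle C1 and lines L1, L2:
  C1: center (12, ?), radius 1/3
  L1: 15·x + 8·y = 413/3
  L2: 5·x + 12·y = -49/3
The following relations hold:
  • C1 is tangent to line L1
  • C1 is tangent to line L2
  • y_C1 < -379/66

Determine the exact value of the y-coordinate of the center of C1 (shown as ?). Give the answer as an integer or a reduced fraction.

-6

1. [C1‖L1]  y_C1² + (127/12)y_C1 + 55/2 = 0  ⇒  y_C1 = -6 or -55/12
2. [C1‖L2]  y_C1² + (229/18)y_C1 + 121/3 = 0  ⇒  y_C1 = -121/18 or -6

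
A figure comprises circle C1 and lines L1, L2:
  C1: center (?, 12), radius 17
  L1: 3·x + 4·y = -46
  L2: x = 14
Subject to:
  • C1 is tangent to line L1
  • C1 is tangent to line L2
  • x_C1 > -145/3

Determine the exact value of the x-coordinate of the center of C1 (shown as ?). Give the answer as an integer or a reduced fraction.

1. [C1‖L1]  x_C1² + (188/3)x_C1 + 179 = 0  ⇒  x_C1 = -179/3 or -3
2. [C1‖L2]  x_C1² − 28x_C1 − 93 = 0  ⇒  x_C1 = -3 or 31

-3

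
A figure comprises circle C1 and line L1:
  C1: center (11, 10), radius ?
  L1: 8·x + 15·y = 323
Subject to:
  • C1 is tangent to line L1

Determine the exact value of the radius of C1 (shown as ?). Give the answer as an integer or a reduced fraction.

5

1. [C1‖L1]  r_C1² − 25 = 0  ⇒  r_C1 = 5 (r>0 drops 1)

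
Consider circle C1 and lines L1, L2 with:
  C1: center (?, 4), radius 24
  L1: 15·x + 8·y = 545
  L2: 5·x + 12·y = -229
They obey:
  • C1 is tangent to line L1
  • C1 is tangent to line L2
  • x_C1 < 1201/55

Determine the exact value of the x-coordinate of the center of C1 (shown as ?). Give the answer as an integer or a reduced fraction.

1. [C1‖L1]  x_C1² − (342/5)x_C1 + 2149/5 = 0  ⇒  x_C1 = 7 or 307/5
2. [C1‖L2]  x_C1² + (554/5)x_C1 − 4123/5 = 0  ⇒  x_C1 = -589/5 or 7

7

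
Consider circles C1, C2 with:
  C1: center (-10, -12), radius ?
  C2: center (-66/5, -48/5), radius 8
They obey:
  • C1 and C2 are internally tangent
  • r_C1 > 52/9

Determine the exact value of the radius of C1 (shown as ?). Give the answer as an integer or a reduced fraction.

1. [int C1,C2]  r_C1² − 16r_C1 + 48 = 0  ⇒  r_C1 = 4 or 12
2. given r_C1 > 52/9: keep 12

12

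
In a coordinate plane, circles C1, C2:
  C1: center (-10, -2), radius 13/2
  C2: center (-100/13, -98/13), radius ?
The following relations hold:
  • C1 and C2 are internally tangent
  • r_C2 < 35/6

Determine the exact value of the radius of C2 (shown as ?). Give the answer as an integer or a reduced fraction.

1/2

1. [int C1,C2]  r_C2² − 13r_C2 + 25/4 = 0  ⇒  r_C2 = 1/2 or 25/2
2. given r_C2 < 35/6: keep 1/2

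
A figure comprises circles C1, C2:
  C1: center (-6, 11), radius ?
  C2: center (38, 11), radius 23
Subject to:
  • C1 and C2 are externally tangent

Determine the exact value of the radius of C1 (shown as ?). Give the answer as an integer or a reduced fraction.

21

1. [ext C1·C2]  r_C1² + 46r_C1 − 1407 = 0  ⇒  r_C1 = 21 (r>0 drops 1)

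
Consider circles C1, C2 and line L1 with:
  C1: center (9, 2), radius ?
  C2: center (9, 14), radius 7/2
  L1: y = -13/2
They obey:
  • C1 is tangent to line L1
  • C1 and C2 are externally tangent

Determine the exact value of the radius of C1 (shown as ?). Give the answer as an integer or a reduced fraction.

1. [C1‖L1]  r_C1² − 289/4 = 0  ⇒  r_C1 = 17/2 (r>0 drops 1)
2. [ext C1·C2]  r_C1² + 7r_C1 − 527/4 = 0  ⇒  r_C1 = 17/2 (r>0 drops 1)

17/2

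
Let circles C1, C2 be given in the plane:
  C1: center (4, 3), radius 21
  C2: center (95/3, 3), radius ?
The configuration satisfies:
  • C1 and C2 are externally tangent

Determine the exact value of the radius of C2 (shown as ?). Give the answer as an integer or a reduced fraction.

1. [ext C1·C2]  r_C2² + 42r_C2 − 2920/9 = 0  ⇒  r_C2 = 20/3 (r>0 drops 1)

20/3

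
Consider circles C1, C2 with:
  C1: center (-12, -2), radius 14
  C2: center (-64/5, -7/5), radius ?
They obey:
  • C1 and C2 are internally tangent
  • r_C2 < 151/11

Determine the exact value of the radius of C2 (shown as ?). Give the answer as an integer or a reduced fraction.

1. [int C1,C2]  r_C2² − 28r_C2 + 195 = 0  ⇒  r_C2 = 13 or 15
2. given r_C2 < 151/11: keep 13

13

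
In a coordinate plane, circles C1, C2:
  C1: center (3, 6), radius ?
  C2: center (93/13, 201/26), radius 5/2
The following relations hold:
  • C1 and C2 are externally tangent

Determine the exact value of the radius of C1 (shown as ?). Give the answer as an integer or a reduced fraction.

1. [ext C1·C2]  r_C1² + 5r_C1 − 14 = 0  ⇒  r_C1 = 2 (r>0 drops 1)

2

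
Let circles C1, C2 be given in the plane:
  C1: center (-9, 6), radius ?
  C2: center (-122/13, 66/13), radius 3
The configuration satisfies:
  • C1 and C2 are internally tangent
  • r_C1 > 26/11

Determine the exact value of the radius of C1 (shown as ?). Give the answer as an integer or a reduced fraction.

1. [int C1,C2]  r_C1² − 6r_C1 + 8 = 0  ⇒  r_C1 = 2 or 4
2. given r_C1 > 26/11: keep 4

4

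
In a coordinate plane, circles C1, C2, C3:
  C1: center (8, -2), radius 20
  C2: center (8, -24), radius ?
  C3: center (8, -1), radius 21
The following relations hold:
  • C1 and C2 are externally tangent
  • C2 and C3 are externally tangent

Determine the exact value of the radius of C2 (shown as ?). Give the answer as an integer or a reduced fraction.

1. [ext C1·C2]  r_C2² + 40r_C2 − 84 = 0  ⇒  r_C2 = 2 (r>0 drops 1)
2. [ext C2·C3]  r_C2² + 42r_C2 − 88 = 0  ⇒  r_C2 = 2 (r>0 drops 1)

2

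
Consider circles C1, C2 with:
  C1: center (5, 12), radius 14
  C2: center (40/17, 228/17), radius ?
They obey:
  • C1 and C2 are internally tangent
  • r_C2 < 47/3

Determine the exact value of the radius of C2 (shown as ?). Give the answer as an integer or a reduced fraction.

1. [int C1,C2]  r_C2² − 28r_C2 + 187 = 0  ⇒  r_C2 = 11 or 17
2. given r_C2 < 47/3: keep 11

11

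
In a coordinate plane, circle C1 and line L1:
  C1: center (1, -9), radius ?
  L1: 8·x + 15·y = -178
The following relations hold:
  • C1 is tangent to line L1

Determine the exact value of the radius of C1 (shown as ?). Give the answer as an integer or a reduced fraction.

3

1. [C1‖L1]  r_C1² − 9 = 0  ⇒  r_C1 = 3 (r>0 drops 1)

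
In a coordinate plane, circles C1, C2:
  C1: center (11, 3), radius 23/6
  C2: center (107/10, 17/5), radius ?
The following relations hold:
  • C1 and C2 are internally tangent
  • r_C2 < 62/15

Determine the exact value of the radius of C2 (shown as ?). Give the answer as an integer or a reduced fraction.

10/3

1. [int C1,C2]  r_C2² − (23/3)r_C2 + 130/9 = 0  ⇒  r_C2 = 10/3 or 13/3
2. given r_C2 < 62/15: keep 10/3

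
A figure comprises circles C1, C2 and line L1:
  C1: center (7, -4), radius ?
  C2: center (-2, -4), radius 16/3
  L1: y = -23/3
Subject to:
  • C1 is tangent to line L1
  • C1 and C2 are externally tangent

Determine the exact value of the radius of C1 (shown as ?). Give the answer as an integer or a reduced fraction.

1. [C1‖L1]  r_C1² − 121/9 = 0  ⇒  r_C1 = 11/3 (r>0 drops 1)
2. [ext C1·C2]  r_C1² + (32/3)r_C1 − 473/9 = 0  ⇒  r_C1 = 11/3 (r>0 drops 1)

11/3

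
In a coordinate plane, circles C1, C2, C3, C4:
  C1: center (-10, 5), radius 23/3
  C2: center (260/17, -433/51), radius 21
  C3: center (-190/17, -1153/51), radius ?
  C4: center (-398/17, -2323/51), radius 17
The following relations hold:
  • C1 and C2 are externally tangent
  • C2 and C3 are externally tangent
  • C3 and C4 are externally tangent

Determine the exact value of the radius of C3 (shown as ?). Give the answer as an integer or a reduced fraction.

9

1. [ext C2·C3]  r_C3² + 42r_C3 − 459 = 0  ⇒  r_C3 = 9 (r>0 drops 1)
2. [ext C3·C4]  r_C3² + 34r_C3 − 387 = 0  ⇒  r_C3 = 9 (r>0 drops 1)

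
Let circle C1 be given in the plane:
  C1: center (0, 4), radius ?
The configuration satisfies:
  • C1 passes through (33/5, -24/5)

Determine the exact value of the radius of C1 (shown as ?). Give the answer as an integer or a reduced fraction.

11

1. [C1∋P]  r_C1² − 121 = 0  ⇒  r_C1 = 11 (r>0 drops 1)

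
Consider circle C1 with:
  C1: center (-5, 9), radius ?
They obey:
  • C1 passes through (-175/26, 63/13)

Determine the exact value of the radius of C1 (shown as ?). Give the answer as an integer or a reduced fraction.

1. [C1∋P]  r_C1² − 81/4 = 0  ⇒  r_C1 = 9/2 (r>0 drops 1)

9/2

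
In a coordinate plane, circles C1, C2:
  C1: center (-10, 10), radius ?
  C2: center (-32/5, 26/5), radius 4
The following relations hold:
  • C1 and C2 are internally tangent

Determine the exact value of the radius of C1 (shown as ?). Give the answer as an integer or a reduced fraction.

1. [int C1,C2]  r_C1² − 8r_C1 − 20 = 0  ⇒  r_C1 = 10 (r>0 drops 1)

10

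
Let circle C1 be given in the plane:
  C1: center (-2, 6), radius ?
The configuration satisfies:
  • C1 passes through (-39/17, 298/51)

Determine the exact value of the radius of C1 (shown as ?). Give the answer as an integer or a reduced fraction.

1/3

1. [C1∋P]  r_C1² − 1/9 = 0  ⇒  r_C1 = 1/3 (r>0 drops 1)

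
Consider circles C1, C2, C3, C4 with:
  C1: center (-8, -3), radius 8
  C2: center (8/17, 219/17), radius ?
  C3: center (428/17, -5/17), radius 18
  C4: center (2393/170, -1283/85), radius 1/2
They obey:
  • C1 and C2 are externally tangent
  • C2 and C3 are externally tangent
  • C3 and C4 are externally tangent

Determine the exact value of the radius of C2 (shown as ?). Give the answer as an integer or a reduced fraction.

1. [ext C1·C2]  r_C2² + 16r_C2 − 260 = 0  ⇒  r_C2 = 10 (r>0 drops 1)
2. [ext C2·C3]  r_C2² + 36r_C2 − 460 = 0  ⇒  r_C2 = 10 (r>0 drops 1)

10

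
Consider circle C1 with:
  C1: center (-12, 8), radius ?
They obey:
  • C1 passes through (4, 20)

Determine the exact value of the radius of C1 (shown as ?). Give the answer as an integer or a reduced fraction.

1. [C1∋P]  r_C1² − 400 = 0  ⇒  r_C1 = 20 (r>0 drops 1)

20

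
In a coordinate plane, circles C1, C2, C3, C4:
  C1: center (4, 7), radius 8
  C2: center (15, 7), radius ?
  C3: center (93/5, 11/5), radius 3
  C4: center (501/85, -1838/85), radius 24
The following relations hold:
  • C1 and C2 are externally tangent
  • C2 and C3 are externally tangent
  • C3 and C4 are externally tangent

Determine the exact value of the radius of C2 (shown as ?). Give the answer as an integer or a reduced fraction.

1. [ext C1·C2]  r_C2² + 16r_C2 − 57 = 0  ⇒  r_C2 = 3 (r>0 drops 1)
2. [ext C2·C3]  r_C2² + 6r_C2 − 27 = 0  ⇒  r_C2 = 3 (r>0 drops 1)

3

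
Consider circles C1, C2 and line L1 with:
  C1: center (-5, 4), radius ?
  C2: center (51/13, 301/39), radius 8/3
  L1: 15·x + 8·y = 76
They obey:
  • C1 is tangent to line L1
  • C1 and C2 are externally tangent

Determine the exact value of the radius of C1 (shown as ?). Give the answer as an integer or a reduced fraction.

1. [C1‖L1]  r_C1² − 49 = 0  ⇒  r_C1 = 7 (r>0 drops 1)
2. [ext C1·C2]  r_C1² + (16/3)r_C1 − 259/3 = 0  ⇒  r_C1 = 7 (r>0 drops 1)

7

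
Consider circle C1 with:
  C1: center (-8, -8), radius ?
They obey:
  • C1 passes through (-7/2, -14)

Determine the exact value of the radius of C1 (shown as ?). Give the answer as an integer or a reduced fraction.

15/2

1. [C1∋P]  r_C1² − 225/4 = 0  ⇒  r_C1 = 15/2 (r>0 drops 1)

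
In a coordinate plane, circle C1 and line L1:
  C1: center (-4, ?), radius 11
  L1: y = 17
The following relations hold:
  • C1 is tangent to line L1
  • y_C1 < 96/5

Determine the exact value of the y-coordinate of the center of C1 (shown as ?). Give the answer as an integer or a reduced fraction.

6

1. [C1‖L1]  y_C1² − 34y_C1 + 168 = 0  ⇒  y_C1 = 6 or 28
2. given y_C1 < 96/5: keep 6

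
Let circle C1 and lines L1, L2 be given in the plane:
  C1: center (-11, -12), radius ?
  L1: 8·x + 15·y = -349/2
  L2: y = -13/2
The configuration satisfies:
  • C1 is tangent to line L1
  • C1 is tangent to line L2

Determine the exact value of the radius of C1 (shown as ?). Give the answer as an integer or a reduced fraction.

11/2

1. [C1‖L1]  r_C1² − 121/4 = 0  ⇒  r_C1 = 11/2 (r>0 drops 1)
2. [C1‖L2]  r_C1² − 121/4 = 0  ⇒  r_C1 = 11/2 (r>0 drops 1)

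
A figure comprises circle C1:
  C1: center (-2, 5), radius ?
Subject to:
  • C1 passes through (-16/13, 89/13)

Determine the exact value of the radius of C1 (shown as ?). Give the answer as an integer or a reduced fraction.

2

1. [C1∋P]  r_C1² − 4 = 0  ⇒  r_C1 = 2 (r>0 drops 1)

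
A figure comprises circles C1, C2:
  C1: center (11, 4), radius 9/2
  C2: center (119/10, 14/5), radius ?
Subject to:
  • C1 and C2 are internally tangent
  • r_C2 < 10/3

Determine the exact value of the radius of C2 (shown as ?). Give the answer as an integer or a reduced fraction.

3

1. [int C1,C2]  r_C2² − 9r_C2 + 18 = 0  ⇒  r_C2 = 3 or 6
2. given r_C2 < 10/3: keep 3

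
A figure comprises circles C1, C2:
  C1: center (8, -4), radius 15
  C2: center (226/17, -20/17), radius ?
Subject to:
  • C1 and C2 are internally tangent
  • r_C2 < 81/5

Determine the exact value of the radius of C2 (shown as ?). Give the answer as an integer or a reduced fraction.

9

1. [int C1,C2]  r_C2² − 30r_C2 + 189 = 0  ⇒  r_C2 = 9 or 21
2. given r_C2 < 81/5: keep 9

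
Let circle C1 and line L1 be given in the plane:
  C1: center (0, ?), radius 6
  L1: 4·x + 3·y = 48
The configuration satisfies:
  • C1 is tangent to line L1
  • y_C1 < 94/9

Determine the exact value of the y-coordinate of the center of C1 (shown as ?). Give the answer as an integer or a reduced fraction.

1. [C1‖L1]  y_C1² − 32y_C1 + 156 = 0  ⇒  y_C1 = 6 or 26
2. given y_C1 < 94/9: keep 6

6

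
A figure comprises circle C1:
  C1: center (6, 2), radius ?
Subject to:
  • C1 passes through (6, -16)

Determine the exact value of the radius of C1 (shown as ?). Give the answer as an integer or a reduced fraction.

1. [C1∋P]  r_C1² − 324 = 0  ⇒  r_C1 = 18 (r>0 drops 1)

18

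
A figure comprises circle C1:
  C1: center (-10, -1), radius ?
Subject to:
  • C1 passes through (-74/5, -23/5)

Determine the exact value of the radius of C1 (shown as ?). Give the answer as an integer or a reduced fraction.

1. [C1∋P]  r_C1² − 36 = 0  ⇒  r_C1 = 6 (r>0 drops 1)

6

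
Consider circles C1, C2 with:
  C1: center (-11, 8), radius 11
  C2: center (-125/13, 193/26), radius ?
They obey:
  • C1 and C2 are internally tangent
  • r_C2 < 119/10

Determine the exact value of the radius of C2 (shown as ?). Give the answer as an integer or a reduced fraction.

19/2

1. [int C1,C2]  r_C2² − 22r_C2 + 475/4 = 0  ⇒  r_C2 = 19/2 or 25/2
2. given r_C2 < 119/10: keep 19/2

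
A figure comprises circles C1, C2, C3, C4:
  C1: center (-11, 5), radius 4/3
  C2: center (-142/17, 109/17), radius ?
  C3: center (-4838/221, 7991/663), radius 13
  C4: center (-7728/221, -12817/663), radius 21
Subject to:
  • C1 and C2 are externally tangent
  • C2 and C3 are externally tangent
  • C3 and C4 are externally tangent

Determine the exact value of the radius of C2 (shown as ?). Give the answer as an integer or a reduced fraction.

1. [ext C1·C2]  r_C2² + (8/3)r_C2 − 65/9 = 0  ⇒  r_C2 = 5/3 (r>0 drops 1)
2. [ext C2·C3]  r_C2² + 26r_C2 − 415/9 = 0  ⇒  r_C2 = 5/3 (r>0 drops 1)

5/3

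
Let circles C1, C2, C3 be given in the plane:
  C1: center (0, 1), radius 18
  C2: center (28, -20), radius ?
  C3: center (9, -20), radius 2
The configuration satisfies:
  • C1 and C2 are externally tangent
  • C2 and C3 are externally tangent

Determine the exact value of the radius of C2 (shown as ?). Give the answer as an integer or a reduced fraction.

1. [ext C1·C2]  r_C2² + 36r_C2 − 901 = 0  ⇒  r_C2 = 17 (r>0 drops 1)
2. [ext C2·C3]  r_C2² + 4r_C2 − 357 = 0  ⇒  r_C2 = 17 (r>0 drops 1)

17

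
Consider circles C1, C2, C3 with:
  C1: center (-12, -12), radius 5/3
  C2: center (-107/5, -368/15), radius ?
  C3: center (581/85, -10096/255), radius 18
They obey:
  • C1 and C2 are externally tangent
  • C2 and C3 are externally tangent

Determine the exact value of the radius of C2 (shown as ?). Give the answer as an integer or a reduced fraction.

14

1. [ext C1·C2]  r_C2² + (10/3)r_C2 − 728/3 = 0  ⇒  r_C2 = 14 (r>0 drops 1)
2. [ext C2·C3]  r_C2² + 36r_C2 − 700 = 0  ⇒  r_C2 = 14 (r>0 drops 1)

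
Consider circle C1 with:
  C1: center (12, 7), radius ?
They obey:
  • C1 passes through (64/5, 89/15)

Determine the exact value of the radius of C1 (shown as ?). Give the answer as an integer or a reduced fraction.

1. [C1∋P]  r_C1² − 16/9 = 0  ⇒  r_C1 = 4/3 (r>0 drops 1)

4/3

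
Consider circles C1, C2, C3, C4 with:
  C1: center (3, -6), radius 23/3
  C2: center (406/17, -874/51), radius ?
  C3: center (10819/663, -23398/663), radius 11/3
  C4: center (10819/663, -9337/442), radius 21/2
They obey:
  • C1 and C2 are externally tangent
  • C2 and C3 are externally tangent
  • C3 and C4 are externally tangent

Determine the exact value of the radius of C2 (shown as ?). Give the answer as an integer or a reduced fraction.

16

1. [ext C1·C2]  r_C2² + (46/3)r_C2 − 1504/3 = 0  ⇒  r_C2 = 16 (r>0 drops 1)
2. [ext C2·C3]  r_C2² + (22/3)r_C2 − 1120/3 = 0  ⇒  r_C2 = 16 (r>0 drops 1)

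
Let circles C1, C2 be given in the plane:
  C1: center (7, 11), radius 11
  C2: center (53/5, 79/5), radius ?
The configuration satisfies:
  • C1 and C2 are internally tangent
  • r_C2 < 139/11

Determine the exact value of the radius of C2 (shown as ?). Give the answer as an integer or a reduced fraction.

1. [int C1,C2]  r_C2² − 22r_C2 + 85 = 0  ⇒  r_C2 = 5 or 17
2. given r_C2 < 139/11: keep 5

5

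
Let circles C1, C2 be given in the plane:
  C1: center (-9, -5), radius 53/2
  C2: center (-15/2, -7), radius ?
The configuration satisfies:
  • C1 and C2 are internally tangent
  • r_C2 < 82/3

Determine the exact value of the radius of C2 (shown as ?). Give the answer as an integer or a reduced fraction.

1. [int C1,C2]  r_C2² − 53r_C2 + 696 = 0  ⇒  r_C2 = 24 or 29
2. given r_C2 < 82/3: keep 24

24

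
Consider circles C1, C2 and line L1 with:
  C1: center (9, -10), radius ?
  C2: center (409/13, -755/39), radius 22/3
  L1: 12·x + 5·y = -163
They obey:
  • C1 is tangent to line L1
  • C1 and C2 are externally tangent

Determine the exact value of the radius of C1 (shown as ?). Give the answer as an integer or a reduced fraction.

17

1. [C1‖L1]  r_C1² − 289 = 0  ⇒  r_C1 = 17 (r>0 drops 1)
2. [ext C1·C2]  r_C1² + (44/3)r_C1 − 1615/3 = 0  ⇒  r_C1 = 17 (r>0 drops 1)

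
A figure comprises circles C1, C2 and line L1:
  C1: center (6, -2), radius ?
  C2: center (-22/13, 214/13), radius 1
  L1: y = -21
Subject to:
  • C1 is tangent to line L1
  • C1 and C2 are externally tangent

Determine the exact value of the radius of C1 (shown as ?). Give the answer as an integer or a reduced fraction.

19

1. [C1‖L1]  r_C1² − 361 = 0  ⇒  r_C1 = 19 (r>0 drops 1)
2. [ext C1·C2]  r_C1² + 2r_C1 − 399 = 0  ⇒  r_C1 = 19 (r>0 drops 1)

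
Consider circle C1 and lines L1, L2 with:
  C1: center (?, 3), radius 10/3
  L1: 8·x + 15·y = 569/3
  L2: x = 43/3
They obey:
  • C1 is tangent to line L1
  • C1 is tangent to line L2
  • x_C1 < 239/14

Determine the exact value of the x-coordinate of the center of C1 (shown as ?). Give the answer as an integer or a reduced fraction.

11

1. [C1‖L1]  x_C1² − (217/6)x_C1 + 1661/6 = 0  ⇒  x_C1 = 11 or 151/6
2. [C1‖L2]  x_C1² − (86/3)x_C1 + 583/3 = 0  ⇒  x_C1 = 11 or 53/3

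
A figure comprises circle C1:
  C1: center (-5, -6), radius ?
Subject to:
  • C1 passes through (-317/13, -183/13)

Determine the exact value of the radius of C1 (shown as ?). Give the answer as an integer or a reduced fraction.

21

1. [C1∋P]  r_C1² − 441 = 0  ⇒  r_C1 = 21 (r>0 drops 1)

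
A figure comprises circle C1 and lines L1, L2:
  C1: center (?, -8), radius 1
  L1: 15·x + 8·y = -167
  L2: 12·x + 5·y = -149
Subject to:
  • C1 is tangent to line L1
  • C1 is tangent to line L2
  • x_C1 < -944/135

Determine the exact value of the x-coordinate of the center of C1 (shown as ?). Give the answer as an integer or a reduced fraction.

-8

1. [C1‖L1]  x_C1² + (206/15)x_C1 + 688/15 = 0  ⇒  x_C1 = -8 or -86/15
2. [C1‖L2]  x_C1² + (109/6)x_C1 + 244/3 = 0  ⇒  x_C1 = -61/6 or -8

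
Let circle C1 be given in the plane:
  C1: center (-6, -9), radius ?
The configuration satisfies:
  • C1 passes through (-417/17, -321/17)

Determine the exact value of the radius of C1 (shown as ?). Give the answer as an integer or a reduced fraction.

1. [C1∋P]  r_C1² − 441 = 0  ⇒  r_C1 = 21 (r>0 drops 1)

21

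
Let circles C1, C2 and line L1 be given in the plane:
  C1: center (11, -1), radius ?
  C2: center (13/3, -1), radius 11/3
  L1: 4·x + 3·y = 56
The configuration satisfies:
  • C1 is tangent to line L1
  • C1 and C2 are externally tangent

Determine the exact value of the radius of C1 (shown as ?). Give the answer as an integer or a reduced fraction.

3

1. [C1‖L1]  r_C1² − 9 = 0  ⇒  r_C1 = 3 (r>0 drops 1)
2. [ext C1·C2]  r_C1² + (22/3)r_C1 − 31 = 0  ⇒  r_C1 = 3 (r>0 drops 1)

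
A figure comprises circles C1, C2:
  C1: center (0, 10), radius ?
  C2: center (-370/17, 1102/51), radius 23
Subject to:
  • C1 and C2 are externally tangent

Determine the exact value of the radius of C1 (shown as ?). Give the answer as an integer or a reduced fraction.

5/3

1. [ext C1·C2]  r_C1² + 46r_C1 − 715/9 = 0  ⇒  r_C1 = 5/3 (r>0 drops 1)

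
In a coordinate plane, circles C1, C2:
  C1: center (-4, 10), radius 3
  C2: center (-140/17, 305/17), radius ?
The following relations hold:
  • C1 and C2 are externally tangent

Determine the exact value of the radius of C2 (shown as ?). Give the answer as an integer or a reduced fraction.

6

1. [ext C1·C2]  r_C2² + 6r_C2 − 72 = 0  ⇒  r_C2 = 6 (r>0 drops 1)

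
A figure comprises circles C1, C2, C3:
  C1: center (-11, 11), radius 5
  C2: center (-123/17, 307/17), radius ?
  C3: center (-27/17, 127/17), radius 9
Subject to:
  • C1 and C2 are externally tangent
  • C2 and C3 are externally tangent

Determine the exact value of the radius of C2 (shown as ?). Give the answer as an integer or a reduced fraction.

3

1. [ext C1·C2]  r_C2² + 10r_C2 − 39 = 0  ⇒  r_C2 = 3 (r>0 drops 1)
2. [ext C2·C3]  r_C2² + 18r_C2 − 63 = 0  ⇒  r_C2 = 3 (r>0 drops 1)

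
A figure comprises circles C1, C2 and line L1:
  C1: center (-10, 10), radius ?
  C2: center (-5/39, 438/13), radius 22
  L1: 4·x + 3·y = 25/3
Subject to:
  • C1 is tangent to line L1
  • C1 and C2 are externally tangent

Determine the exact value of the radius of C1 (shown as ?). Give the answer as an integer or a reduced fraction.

1. [C1‖L1]  r_C1² − 121/9 = 0  ⇒  r_C1 = 11/3 (r>0 drops 1)
2. [ext C1·C2]  r_C1² + 44r_C1 − 1573/9 = 0  ⇒  r_C1 = 11/3 (r>0 drops 1)

11/3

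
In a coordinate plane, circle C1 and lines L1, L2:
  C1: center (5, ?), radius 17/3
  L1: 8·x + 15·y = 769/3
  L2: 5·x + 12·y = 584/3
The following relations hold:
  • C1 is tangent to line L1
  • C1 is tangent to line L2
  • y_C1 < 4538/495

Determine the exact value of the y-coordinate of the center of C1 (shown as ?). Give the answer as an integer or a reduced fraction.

1. [C1‖L1]  y_C1² − (1298/45)y_C1 + 7504/45 = 0  ⇒  y_C1 = 8 or 938/45
2. [C1‖L2]  y_C1² − (509/18)y_C1 + 1460/9 = 0  ⇒  y_C1 = 8 or 365/18

8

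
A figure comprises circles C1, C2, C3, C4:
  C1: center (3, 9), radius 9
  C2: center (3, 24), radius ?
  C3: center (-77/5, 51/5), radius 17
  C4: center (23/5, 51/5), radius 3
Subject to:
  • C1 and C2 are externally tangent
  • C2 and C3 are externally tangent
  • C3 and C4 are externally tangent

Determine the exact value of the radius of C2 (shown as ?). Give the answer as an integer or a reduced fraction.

6

1. [ext C1·C2]  r_C2² + 18r_C2 − 144 = 0  ⇒  r_C2 = 6 (r>0 drops 1)
2. [ext C2·C3]  r_C2² + 34r_C2 − 240 = 0  ⇒  r_C2 = 6 (r>0 drops 1)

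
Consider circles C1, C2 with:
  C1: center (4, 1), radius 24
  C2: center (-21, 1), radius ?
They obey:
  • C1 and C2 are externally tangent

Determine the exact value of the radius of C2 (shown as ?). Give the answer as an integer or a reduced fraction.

1

1. [ext C1·C2]  r_C2² + 48r_C2 − 49 = 0  ⇒  r_C2 = 1 (r>0 drops 1)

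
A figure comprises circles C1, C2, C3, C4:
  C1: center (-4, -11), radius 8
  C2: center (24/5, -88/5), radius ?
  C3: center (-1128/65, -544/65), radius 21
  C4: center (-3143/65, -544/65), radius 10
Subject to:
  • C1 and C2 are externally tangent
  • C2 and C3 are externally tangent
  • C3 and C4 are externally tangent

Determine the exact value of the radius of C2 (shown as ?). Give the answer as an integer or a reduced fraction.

3

1. [ext C1·C2]  r_C2² + 16r_C2 − 57 = 0  ⇒  r_C2 = 3 (r>0 drops 1)
2. [ext C2·C3]  r_C2² + 42r_C2 − 135 = 0  ⇒  r_C2 = 3 (r>0 drops 1)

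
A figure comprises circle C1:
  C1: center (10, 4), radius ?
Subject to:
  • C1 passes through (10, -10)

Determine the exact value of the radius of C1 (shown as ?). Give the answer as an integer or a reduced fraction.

14

1. [C1∋P]  r_C1² − 196 = 0  ⇒  r_C1 = 14 (r>0 drops 1)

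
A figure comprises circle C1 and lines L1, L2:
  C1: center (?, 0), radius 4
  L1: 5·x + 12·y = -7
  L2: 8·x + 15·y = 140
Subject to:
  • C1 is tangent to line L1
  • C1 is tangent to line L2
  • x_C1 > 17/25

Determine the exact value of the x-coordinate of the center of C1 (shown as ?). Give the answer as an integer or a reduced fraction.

1. [C1‖L1]  x_C1² + (14/5)x_C1 − 531/5 = 0  ⇒  x_C1 = -59/5 or 9
2. [C1‖L2]  x_C1² − 35x_C1 + 234 = 0  ⇒  x_C1 = 9 or 26

9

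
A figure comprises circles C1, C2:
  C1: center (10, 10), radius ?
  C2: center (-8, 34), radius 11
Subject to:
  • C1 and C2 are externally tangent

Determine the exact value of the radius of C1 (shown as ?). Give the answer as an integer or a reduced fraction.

1. [ext C1·C2]  r_C1² + 22r_C1 − 779 = 0  ⇒  r_C1 = 19 (r>0 drops 1)

19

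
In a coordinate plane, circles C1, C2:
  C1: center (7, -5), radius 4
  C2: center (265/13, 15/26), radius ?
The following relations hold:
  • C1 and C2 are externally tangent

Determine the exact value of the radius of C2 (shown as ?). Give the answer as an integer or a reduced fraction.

21/2

1. [ext C1·C2]  r_C2² + 8r_C2 − 777/4 = 0  ⇒  r_C2 = 21/2 (r>0 drops 1)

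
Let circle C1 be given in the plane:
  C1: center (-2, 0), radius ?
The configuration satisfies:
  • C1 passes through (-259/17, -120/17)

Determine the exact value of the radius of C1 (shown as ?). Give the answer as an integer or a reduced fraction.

1. [C1∋P]  r_C1² − 225 = 0  ⇒  r_C1 = 15 (r>0 drops 1)

15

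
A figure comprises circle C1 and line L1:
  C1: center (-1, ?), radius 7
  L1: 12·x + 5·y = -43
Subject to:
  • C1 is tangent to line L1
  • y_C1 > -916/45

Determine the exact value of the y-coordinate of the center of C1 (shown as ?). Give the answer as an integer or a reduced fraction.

12

1. [C1‖L1]  y_C1² + (62/5)y_C1 − 1464/5 = 0  ⇒  y_C1 = -122/5 or 12
2. given y_C1 > -916/45: keep 12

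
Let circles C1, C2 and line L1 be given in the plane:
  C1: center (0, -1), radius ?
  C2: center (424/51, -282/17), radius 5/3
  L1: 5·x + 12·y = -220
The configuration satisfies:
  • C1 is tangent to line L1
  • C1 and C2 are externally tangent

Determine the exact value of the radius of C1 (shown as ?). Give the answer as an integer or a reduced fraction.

1. [C1‖L1]  r_C1² − 256 = 0  ⇒  r_C1 = 16 (r>0 drops 1)
2. [ext C1·C2]  r_C1² + (10/3)r_C1 − 928/3 = 0  ⇒  r_C1 = 16 (r>0 drops 1)

16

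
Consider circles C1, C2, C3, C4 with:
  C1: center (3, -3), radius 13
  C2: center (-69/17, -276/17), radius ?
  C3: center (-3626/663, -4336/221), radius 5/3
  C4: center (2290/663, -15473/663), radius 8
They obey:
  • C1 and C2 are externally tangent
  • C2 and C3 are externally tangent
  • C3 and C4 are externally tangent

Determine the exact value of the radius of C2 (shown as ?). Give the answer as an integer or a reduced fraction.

2

1. [ext C1·C2]  r_C2² + 26r_C2 − 56 = 0  ⇒  r_C2 = 2 (r>0 drops 1)
2. [ext C2·C3]  r_C2² + (10/3)r_C2 − 32/3 = 0  ⇒  r_C2 = 2 (r>0 drops 1)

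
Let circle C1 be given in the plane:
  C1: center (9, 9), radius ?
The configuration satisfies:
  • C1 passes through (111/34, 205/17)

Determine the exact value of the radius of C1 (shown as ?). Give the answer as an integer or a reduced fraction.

13/2

1. [C1∋P]  r_C1² − 169/4 = 0  ⇒  r_C1 = 13/2 (r>0 drops 1)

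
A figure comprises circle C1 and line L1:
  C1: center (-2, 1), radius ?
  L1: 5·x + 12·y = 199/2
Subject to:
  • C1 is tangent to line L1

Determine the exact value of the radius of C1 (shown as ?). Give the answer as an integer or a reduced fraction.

15/2

1. [C1‖L1]  r_C1² − 225/4 = 0  ⇒  r_C1 = 15/2 (r>0 drops 1)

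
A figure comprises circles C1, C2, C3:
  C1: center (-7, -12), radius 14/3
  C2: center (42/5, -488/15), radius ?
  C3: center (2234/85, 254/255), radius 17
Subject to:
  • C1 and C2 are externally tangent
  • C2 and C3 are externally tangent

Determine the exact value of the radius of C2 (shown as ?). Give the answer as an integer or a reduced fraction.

21

1. [ext C1·C2]  r_C2² + (28/3)r_C2 − 637 = 0  ⇒  r_C2 = 21 (r>0 drops 1)
2. [ext C2·C3]  r_C2² + 34r_C2 − 1155 = 0  ⇒  r_C2 = 21 (r>0 drops 1)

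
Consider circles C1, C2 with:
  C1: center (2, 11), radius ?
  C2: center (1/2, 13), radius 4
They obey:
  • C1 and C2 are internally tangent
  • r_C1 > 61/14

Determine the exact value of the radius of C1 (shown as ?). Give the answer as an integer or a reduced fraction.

13/2

1. [int C1,C2]  r_C1² − 8r_C1 + 39/4 = 0  ⇒  r_C1 = 3/2 or 13/2
2. given r_C1 > 61/14: keep 13/2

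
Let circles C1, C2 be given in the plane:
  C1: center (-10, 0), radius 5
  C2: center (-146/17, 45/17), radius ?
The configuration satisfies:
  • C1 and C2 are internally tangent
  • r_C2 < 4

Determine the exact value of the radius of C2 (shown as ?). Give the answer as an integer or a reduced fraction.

2

1. [int C1,C2]  r_C2² − 10r_C2 + 16 = 0  ⇒  r_C2 = 2 or 8
2. given r_C2 < 4: keep 2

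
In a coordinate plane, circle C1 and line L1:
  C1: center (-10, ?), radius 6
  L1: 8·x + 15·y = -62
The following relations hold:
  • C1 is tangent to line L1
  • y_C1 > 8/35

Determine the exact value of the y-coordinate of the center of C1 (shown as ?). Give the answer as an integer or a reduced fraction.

8

1. [C1‖L1]  y_C1² − (12/5)y_C1 − 224/5 = 0  ⇒  y_C1 = -28/5 or 8
2. given y_C1 > 8/35: keep 8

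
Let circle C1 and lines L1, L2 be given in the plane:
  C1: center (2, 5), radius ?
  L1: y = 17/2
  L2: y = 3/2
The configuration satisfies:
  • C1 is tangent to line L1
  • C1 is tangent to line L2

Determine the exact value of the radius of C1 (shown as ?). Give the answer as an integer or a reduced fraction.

7/2

1. [C1‖L1]  r_C1² − 49/4 = 0  ⇒  r_C1 = 7/2 (r>0 drops 1)
2. [C1‖L2]  r_C1² − 49/4 = 0  ⇒  r_C1 = 7/2 (r>0 drops 1)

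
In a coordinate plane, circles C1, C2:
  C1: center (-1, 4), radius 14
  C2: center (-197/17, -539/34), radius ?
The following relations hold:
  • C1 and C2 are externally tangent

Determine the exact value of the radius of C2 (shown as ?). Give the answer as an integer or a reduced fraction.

17/2

1. [ext C1·C2]  r_C2² + 28r_C2 − 1241/4 = 0  ⇒  r_C2 = 17/2 (r>0 drops 1)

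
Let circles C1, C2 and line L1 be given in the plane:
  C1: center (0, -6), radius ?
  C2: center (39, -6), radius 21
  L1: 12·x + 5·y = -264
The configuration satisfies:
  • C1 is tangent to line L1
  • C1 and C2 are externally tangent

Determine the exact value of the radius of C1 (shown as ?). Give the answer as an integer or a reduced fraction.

18

1. [C1‖L1]  r_C1² − 324 = 0  ⇒  r_C1 = 18 (r>0 drops 1)
2. [ext C1·C2]  r_C1² + 42r_C1 − 1080 = 0  ⇒  r_C1 = 18 (r>0 drops 1)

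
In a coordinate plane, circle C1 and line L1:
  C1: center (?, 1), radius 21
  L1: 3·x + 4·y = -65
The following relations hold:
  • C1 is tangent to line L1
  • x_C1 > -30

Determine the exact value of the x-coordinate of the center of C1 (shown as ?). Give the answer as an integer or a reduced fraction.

12

1. [C1‖L1]  x_C1² + 46x_C1 − 696 = 0  ⇒  x_C1 = -58 or 12
2. given x_C1 > -30: keep 12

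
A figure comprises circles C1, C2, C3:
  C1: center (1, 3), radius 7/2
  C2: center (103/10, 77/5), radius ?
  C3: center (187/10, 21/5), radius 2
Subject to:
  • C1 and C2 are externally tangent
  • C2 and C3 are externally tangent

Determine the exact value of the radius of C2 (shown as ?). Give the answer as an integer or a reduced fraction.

12

1. [ext C1·C2]  r_C2² + 7r_C2 − 228 = 0  ⇒  r_C2 = 12 (r>0 drops 1)
2. [ext C2·C3]  r_C2² + 4r_C2 − 192 = 0  ⇒  r_C2 = 12 (r>0 drops 1)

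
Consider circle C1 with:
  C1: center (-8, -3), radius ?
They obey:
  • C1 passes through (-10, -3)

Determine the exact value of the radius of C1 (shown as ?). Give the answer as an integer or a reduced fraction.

2

1. [C1∋P]  r_C1² − 4 = 0  ⇒  r_C1 = 2 (r>0 drops 1)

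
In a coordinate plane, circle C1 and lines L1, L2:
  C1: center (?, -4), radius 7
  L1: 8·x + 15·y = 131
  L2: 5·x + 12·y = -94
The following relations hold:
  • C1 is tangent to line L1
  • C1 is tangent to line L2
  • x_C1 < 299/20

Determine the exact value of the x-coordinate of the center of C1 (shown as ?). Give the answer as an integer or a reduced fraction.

1. [C1‖L1]  x_C1² − (191/4)x_C1 + 1395/4 = 0  ⇒  x_C1 = 9 or 155/4
2. [C1‖L2]  x_C1² + (92/5)x_C1 − 1233/5 = 0  ⇒  x_C1 = -137/5 or 9

9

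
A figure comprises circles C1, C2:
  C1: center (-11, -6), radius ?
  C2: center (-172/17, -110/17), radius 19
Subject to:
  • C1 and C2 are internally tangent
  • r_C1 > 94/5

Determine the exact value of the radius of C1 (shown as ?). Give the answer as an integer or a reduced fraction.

1. [int C1,C2]  r_C1² − 38r_C1 + 360 = 0  ⇒  r_C1 = 18 or 20
2. given r_C1 > 94/5: keep 20

20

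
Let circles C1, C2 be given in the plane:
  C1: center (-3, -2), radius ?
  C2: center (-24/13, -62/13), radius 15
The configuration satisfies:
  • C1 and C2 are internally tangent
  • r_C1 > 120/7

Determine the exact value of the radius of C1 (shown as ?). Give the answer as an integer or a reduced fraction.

1. [int C1,C2]  r_C1² − 30r_C1 + 216 = 0  ⇒  r_C1 = 12 or 18
2. given r_C1 > 120/7: keep 18

18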